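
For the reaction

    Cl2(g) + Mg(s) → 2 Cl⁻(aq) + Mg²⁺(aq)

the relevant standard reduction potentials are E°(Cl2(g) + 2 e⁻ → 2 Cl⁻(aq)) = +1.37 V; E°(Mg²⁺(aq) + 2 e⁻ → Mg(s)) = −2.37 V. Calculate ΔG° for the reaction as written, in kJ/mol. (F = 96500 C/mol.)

In the reaction as written Cl2(g) is reduced, so the Cl₂/Cl⁻ couple is the cathode and Mg²⁺/Mg is the anode.
E°cell = +1.37 − (−2.37) = +3.74 V; balancing electrons gives n = 2.
ΔG° = −nFE°cell = −(2)(96500)(+3.74) J/mol = −722 kJ/mol.

−722 kJ/mol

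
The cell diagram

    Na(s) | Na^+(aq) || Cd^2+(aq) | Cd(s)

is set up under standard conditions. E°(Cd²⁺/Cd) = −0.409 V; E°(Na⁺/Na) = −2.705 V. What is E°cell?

By convention the left-hand electrode in cell notation is the anode (oxidation) and the right-hand electrode is the cathode (reduction).
E°cell = E°(right) − E°(left) = −0.409 − (−2.705) = +2.296 V.

+2.296 V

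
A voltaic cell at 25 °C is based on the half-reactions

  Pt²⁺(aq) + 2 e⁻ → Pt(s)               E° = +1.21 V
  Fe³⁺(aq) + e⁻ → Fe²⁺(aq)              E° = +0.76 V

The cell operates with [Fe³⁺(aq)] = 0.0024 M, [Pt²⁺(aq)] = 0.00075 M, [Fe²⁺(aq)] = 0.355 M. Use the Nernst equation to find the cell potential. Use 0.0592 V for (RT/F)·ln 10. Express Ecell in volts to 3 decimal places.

+0.486 V

Pt²⁺/Pt is reduced (cathode, E° = +1.21 V) and Fe³⁺/Fe²⁺ is oxidized (anode).
E°cell = E°cat − E°an = +1.21 − (+0.76) = +0.45 V; n = 2.
For the overall reaction Pt²⁺(aq) + 2 Fe²⁺(aq) → Pt(s) + 2 Fe³⁺(aq), Q = [Fe³⁺(aq)]^2 / ([Pt²⁺(aq)]·[Fe²⁺(aq)]^2) = 0.0609, giving log Q = −1.215.
By the Nernst equation, E = +0.45 − (0.0592/2)·(−1.215) = +0.486 V.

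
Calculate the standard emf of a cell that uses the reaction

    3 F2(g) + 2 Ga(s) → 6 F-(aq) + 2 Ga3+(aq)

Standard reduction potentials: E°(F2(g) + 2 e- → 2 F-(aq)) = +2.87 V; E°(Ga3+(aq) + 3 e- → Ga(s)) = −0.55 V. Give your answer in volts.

+3.42 V

In the reaction as written, F2(g) is reduced (cathode) and Ga3+(aq) is produced by oxidation at the anode.
E°cell = E°(cathode) − E°(anode) = +2.87 − (−0.55) = +3.42 V.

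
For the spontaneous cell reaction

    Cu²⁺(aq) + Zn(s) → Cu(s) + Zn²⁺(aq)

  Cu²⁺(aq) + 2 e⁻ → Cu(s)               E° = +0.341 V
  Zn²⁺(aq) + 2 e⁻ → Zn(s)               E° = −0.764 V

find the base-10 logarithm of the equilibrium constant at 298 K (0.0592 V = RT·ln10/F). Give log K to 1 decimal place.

The Cu²⁺/Cu couple is reduced (cathode); E°cell = +0.341 − (−0.764) = +1.105 V with n = 2.
At equilibrium E = 0, so log K = nE°cell / 0.0592 = (2)(+1.105) / 0.0592 = 37.3.

log K = 37.3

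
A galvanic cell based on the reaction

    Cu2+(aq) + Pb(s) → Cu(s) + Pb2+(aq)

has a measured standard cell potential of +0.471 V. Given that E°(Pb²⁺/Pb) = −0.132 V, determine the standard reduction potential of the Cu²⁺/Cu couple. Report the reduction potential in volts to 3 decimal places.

+0.339 V

In the reaction as written the Cu²⁺/Cu couple is reduced (cathode) and Pb²⁺/Pb is oxidized (anode), so E°cell = E°(Cu²⁺/Cu) − E°(Pb²⁺/Pb).
E°(Cu²⁺/Cu) = E°cell + E°(anode) = +0.471 + (−0.132) = +0.339 V.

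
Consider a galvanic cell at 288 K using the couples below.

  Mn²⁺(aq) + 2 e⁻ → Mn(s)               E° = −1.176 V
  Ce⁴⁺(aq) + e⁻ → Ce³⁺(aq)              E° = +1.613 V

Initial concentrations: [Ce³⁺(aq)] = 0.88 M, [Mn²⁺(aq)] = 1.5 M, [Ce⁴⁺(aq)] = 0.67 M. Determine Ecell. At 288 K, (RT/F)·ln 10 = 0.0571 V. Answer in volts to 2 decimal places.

+2.78 V

Ce⁴⁺/Ce³⁺ is reduced (cathode, E° = +1.613 V) and Mn²⁺/Mn is oxidized (anode).
The standard potential is +1.613 − (−1.176) = +2.789 V and the balanced reaction transfers n = 2 electrons.
For the overall reaction 2 Ce⁴⁺(aq) + Mn(s) → 2 Ce³⁺(aq) + Mn²⁺(aq), Q = ([Ce³⁺(aq)]^2·[Mn²⁺(aq)]) / [Ce⁴⁺(aq)]^2 = 2.59, giving log Q = 0.413.
Applying E = E° − (RT ln10/nF)·log Q gives +2.789 − (0.0571/2)(0.413) = +2.78 V.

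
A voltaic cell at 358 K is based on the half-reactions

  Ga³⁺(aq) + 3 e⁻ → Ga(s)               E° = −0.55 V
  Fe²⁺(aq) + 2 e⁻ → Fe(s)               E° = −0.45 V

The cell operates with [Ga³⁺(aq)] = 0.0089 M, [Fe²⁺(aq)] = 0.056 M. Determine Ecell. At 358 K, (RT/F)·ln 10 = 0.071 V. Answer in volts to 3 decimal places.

Since E°(Fe²⁺/Fe) > E°(Ga³⁺/Ga), Fe²⁺/Fe serves as the cathode.
The standard potential is −0.45 − (−0.55) = +0.10 V and the balanced reaction transfers n = 6 electrons.
The balanced reaction is 3 Fe²⁺(aq) + 2 Ga(s) → 3 Fe(s) + 2 Ga³⁺(aq), so Q = [Ga³⁺(aq)]^2 / [Fe²⁺(aq)]^3 = 0.451 and log Q = −0.346.
E = E° − (0.071/n)·log Q = +0.10 − (0.071/6)(−0.346) = +0.104 V.

+0.104 V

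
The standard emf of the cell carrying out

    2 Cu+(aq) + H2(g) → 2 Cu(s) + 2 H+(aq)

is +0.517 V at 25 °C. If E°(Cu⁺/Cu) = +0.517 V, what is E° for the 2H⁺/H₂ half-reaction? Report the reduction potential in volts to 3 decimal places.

In the reaction as written the Cu⁺/Cu couple is reduced (cathode) and 2H⁺/H₂ is oxidized (anode), so E°cell = E°(Cu⁺/Cu) − E°(2H⁺/H₂).
E°(2H⁺/H₂) = E°(cathode) − E°cell = +0.517 − (+0.517) = +0.000 V.

+0.000 V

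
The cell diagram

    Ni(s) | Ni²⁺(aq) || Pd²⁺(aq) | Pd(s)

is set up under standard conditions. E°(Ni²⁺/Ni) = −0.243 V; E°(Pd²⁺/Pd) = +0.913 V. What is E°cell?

+1.156 V

By convention the left-hand electrode in cell notation is the anode (oxidation) and the right-hand electrode is the cathode (reduction).
E°cell = E°(right) − E°(left) = +0.913 − (−0.243) = +1.156 V.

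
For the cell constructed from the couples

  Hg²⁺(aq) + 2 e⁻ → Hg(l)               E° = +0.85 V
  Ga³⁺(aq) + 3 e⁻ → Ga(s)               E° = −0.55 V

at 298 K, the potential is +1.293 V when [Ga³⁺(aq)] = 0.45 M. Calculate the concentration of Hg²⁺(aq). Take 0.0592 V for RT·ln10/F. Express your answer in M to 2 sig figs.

The Hg²⁺/Hg couple has the larger reduction potential, so it is the cathode: E°cell = +0.85 − (−0.55) = +1.40 V and n = 6.
Rearranging E = E° − (0.0592/n)·log Q gives log Q = 6(+1.40 − (+1.293))/0.0592 = 10.845.
The balanced reaction is 3 Hg²⁺(aq) + 2 Ga(s) → 3 Hg(l) + 2 Ga³⁺(aq), so Q = [Ga³⁺(aq)]^2 / [Hg²⁺(aq)]^3.
Solving for the unknown gives log [Hg²⁺(aq)] = −3.846, so [Hg²⁺(aq)] ≈ 0.00014 M.

0.00014 M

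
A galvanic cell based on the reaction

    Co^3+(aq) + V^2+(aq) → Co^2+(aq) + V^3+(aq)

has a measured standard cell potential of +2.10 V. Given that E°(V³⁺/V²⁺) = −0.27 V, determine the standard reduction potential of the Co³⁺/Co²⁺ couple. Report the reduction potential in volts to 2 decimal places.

+1.83 V

In the reaction as written the Co³⁺/Co²⁺ couple is reduced (cathode) and V³⁺/V²⁺ is oxidized (anode), so E°cell = E°(Co³⁺/Co²⁺) − E°(V³⁺/V²⁺).
E°(Co³⁺/Co²⁺) = E°cell + E°(anode) = +2.10 + (−0.27) = +1.83 V.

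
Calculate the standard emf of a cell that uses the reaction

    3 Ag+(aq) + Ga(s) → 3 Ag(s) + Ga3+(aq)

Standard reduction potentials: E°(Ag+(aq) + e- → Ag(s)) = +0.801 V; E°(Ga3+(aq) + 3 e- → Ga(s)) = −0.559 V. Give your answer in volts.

+1.360 V

In the reaction as written, Ag+(aq) is reduced (cathode) and Ga3+(aq) is produced by oxidation at the anode.
E°cell = E°(cathode) − E°(anode) = +0.801 − (−0.559) = +1.360 V.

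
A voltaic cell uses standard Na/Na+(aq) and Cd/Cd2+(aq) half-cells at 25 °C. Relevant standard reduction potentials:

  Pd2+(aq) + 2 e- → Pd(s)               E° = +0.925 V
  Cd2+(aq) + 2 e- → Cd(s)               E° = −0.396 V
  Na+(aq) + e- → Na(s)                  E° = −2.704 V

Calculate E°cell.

The Cd²⁺/Cd couple has the higher E°, so Cd ion is reduced (cathode) and Na is oxidized (anode).
E°cell = E°(cathode) − E°(anode) = −0.396 − (−2.704) = +2.308 V.

+2.308 V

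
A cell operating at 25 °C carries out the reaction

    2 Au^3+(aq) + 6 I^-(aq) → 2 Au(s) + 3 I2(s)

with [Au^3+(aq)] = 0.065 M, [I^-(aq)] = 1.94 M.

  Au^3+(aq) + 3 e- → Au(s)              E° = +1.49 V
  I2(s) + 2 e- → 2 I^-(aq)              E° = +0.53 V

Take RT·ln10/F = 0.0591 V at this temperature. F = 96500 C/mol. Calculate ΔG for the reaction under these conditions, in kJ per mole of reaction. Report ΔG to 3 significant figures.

−552 kJ/mol

E°cell = +1.49 − (+0.53) = +0.96 V; the balanced reaction transfers n = 6 electrons.
The reaction quotient is 1 / ([Au^3+(aq)]^2·[I^-(aq)]^6) = 4.44; by Nernst, E = +0.96 − (0.0591/6)(0.647) = +0.9536 V.
ΔG = −nFE = −(6)(96500)(+0.9536) J/mol = −552 kJ/mol.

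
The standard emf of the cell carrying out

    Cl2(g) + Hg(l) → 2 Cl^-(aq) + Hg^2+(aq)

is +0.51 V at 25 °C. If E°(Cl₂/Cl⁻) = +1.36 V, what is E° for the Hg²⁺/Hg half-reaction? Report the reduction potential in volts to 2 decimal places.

+0.85 V

In the reaction as written the Cl₂/Cl⁻ couple is reduced (cathode) and Hg²⁺/Hg is oxidized (anode), so E°cell = E°(Cl₂/Cl⁻) − E°(Hg²⁺/Hg).
E°(Hg²⁺/Hg) = E°(cathode) − E°cell = +1.36 − (+0.51) = +0.85 V.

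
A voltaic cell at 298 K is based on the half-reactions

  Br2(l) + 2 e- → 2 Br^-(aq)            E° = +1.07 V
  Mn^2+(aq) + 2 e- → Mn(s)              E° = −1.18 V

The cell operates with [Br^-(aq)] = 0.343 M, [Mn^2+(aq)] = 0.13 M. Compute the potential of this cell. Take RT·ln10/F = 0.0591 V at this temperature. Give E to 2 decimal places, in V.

The Br₂/Br⁻ couple has the more positive E°, so it is the cathode; Mn²⁺/Mn is the anode.
E°cell = +1.07 − (−1.18) = +2.25 V, with n = 2 electrons transferred.
The balanced reaction is Br2(l) + Mn(s) → 2 Br^-(aq) + Mn^2+(aq), so Q = [Br^-(aq)]^2·[Mn^2+(aq)] = 0.0153 and log Q = −1.815.
Applying E = E° − (RT ln10/nF)·log Q gives +2.25 − (0.0591/2)(−1.815) = +2.30 V.

+2.30 V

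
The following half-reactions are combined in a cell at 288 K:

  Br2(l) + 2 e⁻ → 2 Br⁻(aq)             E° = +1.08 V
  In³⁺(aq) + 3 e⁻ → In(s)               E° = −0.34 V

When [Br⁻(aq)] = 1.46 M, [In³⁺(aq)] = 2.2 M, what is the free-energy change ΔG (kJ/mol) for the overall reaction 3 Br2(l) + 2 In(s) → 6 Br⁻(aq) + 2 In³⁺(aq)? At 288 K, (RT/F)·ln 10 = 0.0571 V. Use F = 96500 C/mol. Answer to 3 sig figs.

−813 kJ/mol

The standard cell potential is +1.08 − (−0.34) = +1.42 V, with n = 6 electrons in the balanced equation.
Here Q = [Br⁻(aq)]^6·[In³⁺(aq)]^2 = 46.9 (log Q = 1.671), giving E = +1.42 − (0.0571/6)·(1.671) = +1.4041 V.
Finally ΔG = −nFE = −(6)(96500 C/mol)(+1.4041 V) = −813 kJ/mol.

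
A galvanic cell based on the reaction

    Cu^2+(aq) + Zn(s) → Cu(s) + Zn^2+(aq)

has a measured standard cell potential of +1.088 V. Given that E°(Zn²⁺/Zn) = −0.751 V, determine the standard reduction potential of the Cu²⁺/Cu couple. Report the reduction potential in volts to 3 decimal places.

+0.337 V

In the reaction as written the Cu²⁺/Cu couple is reduced (cathode) and Zn²⁺/Zn is oxidized (anode), so E°cell = E°(Cu²⁺/Cu) − E°(Zn²⁺/Zn).
E°(Cu²⁺/Cu) = E°cell + E°(anode) = +1.088 + (−0.751) = +0.337 V.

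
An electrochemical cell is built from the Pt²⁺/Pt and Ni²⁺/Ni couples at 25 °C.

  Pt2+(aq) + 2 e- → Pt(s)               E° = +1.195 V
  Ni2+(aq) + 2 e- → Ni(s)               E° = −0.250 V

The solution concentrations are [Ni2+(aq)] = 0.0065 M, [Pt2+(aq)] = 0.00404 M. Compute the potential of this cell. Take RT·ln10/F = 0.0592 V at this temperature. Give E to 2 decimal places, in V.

+1.44 V

Pt²⁺/Pt is reduced (cathode, E° = +1.195 V) and Ni²⁺/Ni is oxidized (anode).
E°cell = +1.195 − (−0.250) = +1.445 V, with n = 2 electrons transferred.
For the overall reaction Pt2+(aq) + Ni(s) → Pt(s) + Ni2+(aq), Q = [Ni2+(aq)] / [Pt2+(aq)] = 1.61, giving log Q = 0.207.
By the Nernst equation, E = +1.445 − (0.0592/2)·(0.207) = +1.44 V.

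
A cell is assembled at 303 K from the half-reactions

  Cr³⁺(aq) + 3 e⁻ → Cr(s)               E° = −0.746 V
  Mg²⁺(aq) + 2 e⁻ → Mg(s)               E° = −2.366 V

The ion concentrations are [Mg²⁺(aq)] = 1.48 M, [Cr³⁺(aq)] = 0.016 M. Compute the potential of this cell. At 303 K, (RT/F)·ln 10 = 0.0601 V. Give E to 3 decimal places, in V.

+1.579 V

The Cr³⁺/Cr couple has the more positive E°, so it is the cathode; Mg²⁺/Mg is the anode.
E°cell = −0.746 − (−2.366) = +1.620 V, with n = 6 electrons transferred.
Balancing gives 2 Cr³⁺(aq) + 3 Mg(s) → 2 Cr(s) + 3 Mg²⁺(aq); hence Q = [Mg²⁺(aq)]^3 / [Cr³⁺(aq)]^2 = 1.27×10^4 (log Q = 4.103).
E = E° − (0.0601/n)·log Q = +1.620 − (0.0601/6)(4.103) = +1.579 V.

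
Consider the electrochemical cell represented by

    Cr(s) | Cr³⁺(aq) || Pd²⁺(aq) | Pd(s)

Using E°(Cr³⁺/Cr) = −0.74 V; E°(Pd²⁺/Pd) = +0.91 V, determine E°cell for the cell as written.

+1.65 V

By convention the left-hand electrode in cell notation is the anode (oxidation) and the right-hand electrode is the cathode (reduction).
E°cell = E°(right) − E°(left) = +0.91 − (−0.74) = +1.65 V.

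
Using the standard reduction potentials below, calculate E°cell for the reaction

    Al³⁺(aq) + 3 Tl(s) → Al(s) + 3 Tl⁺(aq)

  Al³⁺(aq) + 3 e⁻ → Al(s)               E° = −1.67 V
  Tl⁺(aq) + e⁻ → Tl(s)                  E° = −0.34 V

−1.33 V

Al³⁺(aq) gains electrons, so the Al³⁺/Al couple is the cathode; the Tl⁺/Tl couple is the anode.
E°cell = E°(cathode) − E°(anode) = −1.67 − (−0.34) = −1.33 V.
The negative E°cell means the reaction is non-spontaneous in the direction written.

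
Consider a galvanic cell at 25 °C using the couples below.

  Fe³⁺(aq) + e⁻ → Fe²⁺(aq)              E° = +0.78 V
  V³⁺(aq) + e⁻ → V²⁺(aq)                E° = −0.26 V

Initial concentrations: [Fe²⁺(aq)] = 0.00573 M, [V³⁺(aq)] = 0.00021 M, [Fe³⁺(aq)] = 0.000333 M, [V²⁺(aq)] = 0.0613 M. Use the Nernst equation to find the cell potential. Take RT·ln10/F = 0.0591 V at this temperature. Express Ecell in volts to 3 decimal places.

+1.113 V

Since E°(Fe³⁺/Fe²⁺) > E°(V³⁺/V²⁺), Fe³⁺/Fe²⁺ serves as the cathode.
The standard potential is +0.78 − (−0.26) = +1.04 V and the balanced reaction transfers n = 1 electron.
Balancing gives Fe³⁺(aq) + V²⁺(aq) → Fe²⁺(aq) + V³⁺(aq); hence Q = ([Fe²⁺(aq)]·[V³⁺(aq)]) / ([Fe³⁺(aq)]·[V²⁺(aq)]) = 0.0589 (log Q = −1.230).
Applying E = E° − (RT ln10/nF)·log Q gives +1.04 − (0.0591/1)(−1.230) = +1.113 V.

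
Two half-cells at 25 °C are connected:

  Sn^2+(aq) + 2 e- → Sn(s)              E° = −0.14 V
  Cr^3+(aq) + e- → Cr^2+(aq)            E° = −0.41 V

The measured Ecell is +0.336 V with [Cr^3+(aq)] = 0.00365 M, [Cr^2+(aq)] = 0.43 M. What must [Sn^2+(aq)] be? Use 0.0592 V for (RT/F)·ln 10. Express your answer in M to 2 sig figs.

0.012 M

Sn²⁺/Sn is the cathode (higher E°); E°cell = −0.14 − (−0.41) = +0.27 V with n = 2.
From the Nernst equation, log Q = n(E° − E)/0.0592 = 2·(+0.27 − (+0.336))/0.0592 = −2.230.
The balanced reaction is Sn^2+(aq) + 2 Cr^2+(aq) → Sn(s) + 2 Cr^3+(aq), so Q = [Cr^3+(aq)]^2 / ([Sn^2+(aq)]·[Cr^2+(aq)]^2).
Substituting the known concentrations and solving, log [Sn^2+(aq)] = −1.912 and [Sn^2+(aq)] = 0.012 M.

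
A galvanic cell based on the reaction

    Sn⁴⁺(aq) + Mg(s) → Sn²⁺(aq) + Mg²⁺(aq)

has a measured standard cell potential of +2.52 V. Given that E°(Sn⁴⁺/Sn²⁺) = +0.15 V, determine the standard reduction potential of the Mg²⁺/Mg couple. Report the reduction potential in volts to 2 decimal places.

−2.37 V

In the reaction as written the Sn⁴⁺/Sn²⁺ couple is reduced (cathode) and Mg²⁺/Mg is oxidized (anode), so E°cell = E°(Sn⁴⁺/Sn²⁺) − E°(Mg²⁺/Mg).
E°(Mg²⁺/Mg) = E°(cathode) − E°cell = +0.15 − (+2.52) = −2.37 V.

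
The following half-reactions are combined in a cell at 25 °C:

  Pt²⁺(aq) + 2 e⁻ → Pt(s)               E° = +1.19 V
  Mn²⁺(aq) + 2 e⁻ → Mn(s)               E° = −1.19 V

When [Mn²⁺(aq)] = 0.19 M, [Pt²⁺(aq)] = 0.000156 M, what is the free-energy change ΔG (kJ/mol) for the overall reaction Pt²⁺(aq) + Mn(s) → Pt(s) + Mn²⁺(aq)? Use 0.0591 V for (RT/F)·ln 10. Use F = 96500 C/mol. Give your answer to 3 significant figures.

−442 kJ/mol

E°cell = +1.19 − (−1.19) = +2.38 V; the balanced reaction transfers n = 2 electrons.
Here Q = [Mn²⁺(aq)] / [Pt²⁺(aq)] = 1.22×10^3 (log Q = 3.086), giving E = +2.38 − (0.0591/2)·(3.086) = +2.2888 V.
ΔG = −nFE = −(2)(96500)(+2.2888) J/mol = −442 kJ/mol.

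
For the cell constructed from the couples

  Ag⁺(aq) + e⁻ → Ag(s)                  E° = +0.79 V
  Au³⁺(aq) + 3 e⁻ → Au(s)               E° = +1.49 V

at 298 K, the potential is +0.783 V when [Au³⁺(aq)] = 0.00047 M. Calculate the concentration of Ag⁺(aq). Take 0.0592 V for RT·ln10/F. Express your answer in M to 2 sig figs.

0.0031 M

With Au³⁺/Au at the cathode and Ag⁺/Ag at the anode, E°cell = +1.49 − (+0.79) = +0.70 V (n = 3).
From the Nernst equation, log Q = n(E° − E)/0.0592 = 3·(+0.70 − (+0.783))/0.0592 = −4.206.
The balanced reaction is Au³⁺(aq) + 3 Ag(s) → Au(s) + 3 Ag⁺(aq), so Q = [Ag⁺(aq)]^3 / [Au³⁺(aq)].
Isolating [Ag⁺(aq)] in Q = 10^{−4.206} yields log [Ag⁺(aq)] = −2.511, i.e. 0.0031 M.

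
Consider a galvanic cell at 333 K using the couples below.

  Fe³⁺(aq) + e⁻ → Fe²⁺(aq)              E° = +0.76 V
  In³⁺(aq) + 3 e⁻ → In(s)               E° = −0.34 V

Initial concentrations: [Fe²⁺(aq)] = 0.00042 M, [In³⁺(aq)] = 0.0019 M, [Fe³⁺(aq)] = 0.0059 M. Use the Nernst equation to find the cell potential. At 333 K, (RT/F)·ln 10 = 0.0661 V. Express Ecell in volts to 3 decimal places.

The Fe³⁺/Fe²⁺ couple has the more positive E°, so it is the cathode; In³⁺/In is the anode.
E°cell = +0.76 − (−0.34) = +1.10 V, with n = 3 electrons transferred.
Balancing gives 3 Fe³⁺(aq) + In(s) → 3 Fe²⁺(aq) + In³⁺(aq); hence Q = ([Fe²⁺(aq)]^3·[In³⁺(aq)]) / [Fe³⁺(aq)]^3 = 6.85×10^−7 (log Q = −6.164).
E = E° − (0.0661/n)·log Q = +1.10 − (0.0661/3)(−6.164) = +1.236 V.

+1.236 V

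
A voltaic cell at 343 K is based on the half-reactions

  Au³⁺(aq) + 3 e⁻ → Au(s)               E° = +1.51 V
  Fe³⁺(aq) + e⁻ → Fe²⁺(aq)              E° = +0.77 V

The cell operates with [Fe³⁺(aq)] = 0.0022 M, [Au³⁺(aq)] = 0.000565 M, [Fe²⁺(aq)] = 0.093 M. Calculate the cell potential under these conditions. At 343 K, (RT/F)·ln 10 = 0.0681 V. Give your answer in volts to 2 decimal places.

+0.78 V

The Au³⁺/Au couple has the more positive E°, so it is the cathode; Fe³⁺/Fe²⁺ is the anode.
The standard potential is +1.51 − (+0.77) = +0.74 V and the balanced reaction transfers n = 3 electrons.
Balancing gives Au³⁺(aq) + 3 Fe²⁺(aq) → Au(s) + 3 Fe³⁺(aq); hence Q = [Fe³⁺(aq)]^3 / ([Au³⁺(aq)]·[Fe²⁺(aq)]^3) = 0.0234 (log Q = −1.630).
Applying E = E° − (RT ln10/nF)·log Q gives +0.74 − (0.0681/3)(−1.630) = +0.78 V.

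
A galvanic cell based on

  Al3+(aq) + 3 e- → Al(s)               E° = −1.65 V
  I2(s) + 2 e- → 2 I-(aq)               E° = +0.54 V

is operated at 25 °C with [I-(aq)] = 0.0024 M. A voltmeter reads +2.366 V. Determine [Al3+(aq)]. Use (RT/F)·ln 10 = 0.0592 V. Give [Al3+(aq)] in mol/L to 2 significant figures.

The I₂/I⁻ couple has the larger reduction potential, so it is the cathode: E°cell = +0.54 − (−1.65) = +2.19 V and n = 6.
Since E = E° − (0.0592/n)·log Q, log Q = n(E° − E)/0.0592 = −17.838.
Balancing electrons gives 3 I2(s) + 2 Al(s) → 6 I-(aq) + 2 Al3+(aq); thus Q = [I-(aq)]^6·[Al3+(aq)]^2.
Solving for the unknown gives log [Al3+(aq)] = −1.060, so [Al3+(aq)] ≈ 0.087 M.

0.087 M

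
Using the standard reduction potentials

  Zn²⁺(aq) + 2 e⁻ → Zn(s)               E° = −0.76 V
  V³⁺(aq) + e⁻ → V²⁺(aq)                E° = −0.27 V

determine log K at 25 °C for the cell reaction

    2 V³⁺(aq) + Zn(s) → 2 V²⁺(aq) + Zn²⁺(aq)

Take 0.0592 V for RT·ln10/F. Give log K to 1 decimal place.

log K = 16.6

The V³⁺/V²⁺ couple is reduced (cathode); E°cell = −0.27 − (−0.76) = +0.49 V with n = 2.
At equilibrium E = 0, so log K = nE°cell / 0.0592 = (2)(+0.49) / 0.0592 = 16.6.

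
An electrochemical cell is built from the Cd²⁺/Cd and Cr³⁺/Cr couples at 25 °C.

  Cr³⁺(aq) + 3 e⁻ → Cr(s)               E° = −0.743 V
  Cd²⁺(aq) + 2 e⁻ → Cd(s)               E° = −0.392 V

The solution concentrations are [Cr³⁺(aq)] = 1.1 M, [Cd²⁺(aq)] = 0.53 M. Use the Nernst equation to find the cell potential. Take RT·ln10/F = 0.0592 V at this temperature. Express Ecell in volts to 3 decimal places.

Since E°(Cd²⁺/Cd) > E°(Cr³⁺/Cr), Cd²⁺/Cd serves as the cathode.
E°cell = E°cat − E°an = −0.392 − (−0.743) = +0.351 V; n = 6.
For the overall reaction 3 Cd²⁺(aq) + 2 Cr(s) → 3 Cd(s) + 2 Cr³⁺(aq), Q = [Cr³⁺(aq)]^2 / [Cd²⁺(aq)]^3 = 8.13, giving log Q = 0.910.
By the Nernst equation, E = +0.351 − (0.0592/6)·(0.910) = +0.342 V.

+0.342 V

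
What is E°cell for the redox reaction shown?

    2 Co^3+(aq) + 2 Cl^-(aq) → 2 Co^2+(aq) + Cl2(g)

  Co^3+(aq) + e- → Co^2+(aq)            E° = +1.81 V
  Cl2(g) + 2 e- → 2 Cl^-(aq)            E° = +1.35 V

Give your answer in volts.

+0.46 V

Co^3+(aq) gains electrons, so the Co³⁺/Co²⁺ couple is the cathode; the Cl₂/Cl⁻ couple is the anode.
E°cell = E°(cathode) − E°(anode) = +1.81 − (+1.35) = +0.46 V.
The positive value indicates the reaction is spontaneous as written.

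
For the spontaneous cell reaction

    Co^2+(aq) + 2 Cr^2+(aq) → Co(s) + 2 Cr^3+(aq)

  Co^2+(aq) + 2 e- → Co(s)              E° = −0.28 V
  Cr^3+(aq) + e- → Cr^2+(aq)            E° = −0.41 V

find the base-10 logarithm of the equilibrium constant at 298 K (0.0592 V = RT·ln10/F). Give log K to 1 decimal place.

The Co²⁺/Co couple is reduced (cathode); E°cell = −0.28 − (−0.41) = +0.13 V with n = 2.
At equilibrium E = 0, so log K = nE°cell / 0.0592 = (2)(+0.13) / 0.0592 = 4.4.

log K = 4.4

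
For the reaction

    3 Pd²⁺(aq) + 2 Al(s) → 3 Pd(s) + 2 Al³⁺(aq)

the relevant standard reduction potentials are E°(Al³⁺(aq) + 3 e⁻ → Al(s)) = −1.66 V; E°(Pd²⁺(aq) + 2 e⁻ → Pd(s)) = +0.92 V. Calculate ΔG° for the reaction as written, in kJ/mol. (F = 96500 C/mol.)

−1494 kJ/mol

In the reaction as written Pd²⁺(aq) is reduced, so the Pd²⁺/Pd couple is the cathode and Al³⁺/Al is the anode.
E°cell = +0.92 − (−1.66) = +2.58 V; balancing electrons gives n = 6.
ΔG° = −nFE°cell = −(6)(96500)(+2.58) J/mol = −1494 kJ/mol.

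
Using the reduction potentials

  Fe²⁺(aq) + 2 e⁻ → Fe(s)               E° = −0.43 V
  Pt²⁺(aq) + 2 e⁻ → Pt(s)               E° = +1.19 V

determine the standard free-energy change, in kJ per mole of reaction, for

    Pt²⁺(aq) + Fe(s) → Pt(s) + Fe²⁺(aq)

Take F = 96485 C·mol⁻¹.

In the reaction as written Pt²⁺(aq) is reduced, so the Pt²⁺/Pt couple is the cathode and Fe²⁺/Fe is the anode.
E°cell = +1.19 − (−0.43) = +1.62 V; balancing electrons gives n = 2.
ΔG° = −nFE°cell = −(2)(96485)(+1.62) J/mol = −313 kJ/mol.

−313 kJ/mol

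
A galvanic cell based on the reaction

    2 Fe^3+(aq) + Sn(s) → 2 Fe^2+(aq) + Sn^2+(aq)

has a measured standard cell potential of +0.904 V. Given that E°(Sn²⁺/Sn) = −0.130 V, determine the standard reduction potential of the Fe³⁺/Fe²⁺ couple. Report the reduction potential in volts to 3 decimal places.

In the reaction as written the Fe³⁺/Fe²⁺ couple is reduced (cathode) and Sn²⁺/Sn is oxidized (anode), so E°cell = E°(Fe³⁺/Fe²⁺) − E°(Sn²⁺/Sn).
E°(Fe³⁺/Fe²⁺) = E°cell + E°(anode) = +0.904 + (−0.130) = +0.774 V.

+0.774 V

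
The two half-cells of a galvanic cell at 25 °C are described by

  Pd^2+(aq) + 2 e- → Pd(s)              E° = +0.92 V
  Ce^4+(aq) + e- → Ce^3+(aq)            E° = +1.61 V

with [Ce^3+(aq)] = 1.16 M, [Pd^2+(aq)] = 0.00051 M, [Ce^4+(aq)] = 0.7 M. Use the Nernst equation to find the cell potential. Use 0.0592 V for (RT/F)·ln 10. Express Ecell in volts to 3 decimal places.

+0.774 V

Ce⁴⁺/Ce³⁺ is reduced (cathode, E° = +1.61 V) and Pd²⁺/Pd is oxidized (anode).
E°cell = E°cat − E°an = +1.61 − (+0.92) = +0.69 V; n = 2.
For the overall reaction 2 Ce^4+(aq) + Pd(s) → 2 Ce^3+(aq) + Pd^2+(aq), Q = ([Ce^3+(aq)]^2·[Pd^2+(aq)]) / [Ce^4+(aq)]^2 = 0.0014, giving log Q = −2.854.
By the Nernst equation, E = +0.69 − (0.0592/2)·(−2.854) = +0.774 V.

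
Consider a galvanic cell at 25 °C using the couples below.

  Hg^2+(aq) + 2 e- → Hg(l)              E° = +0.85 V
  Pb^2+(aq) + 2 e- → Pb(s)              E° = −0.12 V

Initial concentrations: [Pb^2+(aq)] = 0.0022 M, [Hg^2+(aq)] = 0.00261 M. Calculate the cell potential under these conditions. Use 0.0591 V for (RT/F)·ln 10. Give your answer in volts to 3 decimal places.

The Hg²⁺/Hg couple has the more positive E°, so it is the cathode; Pb²⁺/Pb is the anode.
E°cell = +0.85 − (−0.12) = +0.97 V, with n = 2 electrons transferred.
For the overall reaction Hg^2+(aq) + Pb(s) → Hg(l) + Pb^2+(aq), Q = [Pb^2+(aq)] / [Hg^2+(aq)] = 0.843, giving log Q = −0.074.
By the Nernst equation, E = +0.97 − (0.0591/2)·(−0.074) = +0.972 V.

+0.972 V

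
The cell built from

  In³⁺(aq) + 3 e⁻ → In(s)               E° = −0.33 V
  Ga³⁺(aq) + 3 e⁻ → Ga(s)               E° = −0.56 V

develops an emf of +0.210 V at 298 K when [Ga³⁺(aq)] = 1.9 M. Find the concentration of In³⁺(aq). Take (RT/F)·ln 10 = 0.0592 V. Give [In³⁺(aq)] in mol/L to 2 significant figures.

0.18 M

The In³⁺/In couple has the larger reduction potential, so it is the cathode: E°cell = −0.33 − (−0.56) = +0.23 V and n = 3.
From the Nernst equation, log Q = n(E° − E)/0.0592 = 3·(+0.23 − (+0.210))/0.0592 = 1.014.
The balanced reaction is In³⁺(aq) + Ga(s) → In(s) + Ga³⁺(aq), so Q = [Ga³⁺(aq)] / [In³⁺(aq)].
Isolating [In³⁺(aq)] in Q = 10^{1.014} yields log [In³⁺(aq)] = −0.735, i.e. 0.18 M.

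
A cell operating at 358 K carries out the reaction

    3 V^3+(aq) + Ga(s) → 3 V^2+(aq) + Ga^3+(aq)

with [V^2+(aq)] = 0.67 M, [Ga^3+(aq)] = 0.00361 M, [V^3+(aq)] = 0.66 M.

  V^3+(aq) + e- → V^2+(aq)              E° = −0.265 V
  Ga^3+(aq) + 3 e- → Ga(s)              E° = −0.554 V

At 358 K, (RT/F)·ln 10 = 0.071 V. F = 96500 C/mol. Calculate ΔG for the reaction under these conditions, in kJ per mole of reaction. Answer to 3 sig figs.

−100 kJ/mol

With V³⁺/V²⁺ reduced at the cathode, E°cell = −0.265 − (−0.554) = +0.289 V and n = 3.
Here Q = ([V^2+(aq)]^3·[Ga^3+(aq)]) / [V^3+(aq)]^3 = 0.00378 (log Q = −2.423), giving E = +0.289 − (0.071/3)·(−2.423) = +0.3463 V.
Finally ΔG = −nFE = −(3)(96500 C/mol)(+0.3463 V) = −100 kJ/mol.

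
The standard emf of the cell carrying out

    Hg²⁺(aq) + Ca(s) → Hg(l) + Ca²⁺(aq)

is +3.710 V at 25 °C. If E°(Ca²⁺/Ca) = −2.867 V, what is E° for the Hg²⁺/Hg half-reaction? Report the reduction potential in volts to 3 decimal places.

+0.843 V

In the reaction as written the Hg²⁺/Hg couple is reduced (cathode) and Ca²⁺/Ca is oxidized (anode), so E°cell = E°(Hg²⁺/Hg) − E°(Ca²⁺/Ca).
E°(Hg²⁺/Hg) = E°cell + E°(anode) = +3.710 + (−2.867) = +0.843 V.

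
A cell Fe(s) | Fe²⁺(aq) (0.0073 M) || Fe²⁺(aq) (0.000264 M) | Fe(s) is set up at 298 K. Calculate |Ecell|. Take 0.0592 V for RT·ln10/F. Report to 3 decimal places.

0.043 V

For a concentration cell E°cell = 0, since both electrodes use the same couple.
The compartment with the higher Fe²⁺(aq) concentration (0.0073 M) acts as the cathode; ions are reduced there and produced at the dilute (0.000264 M) anode.
With n = 2, Ecell = −(0.0592/2)·log([dilute]/[conc]) = −(0.0592/2)·log(0.000264/0.0073) = +0.043 V.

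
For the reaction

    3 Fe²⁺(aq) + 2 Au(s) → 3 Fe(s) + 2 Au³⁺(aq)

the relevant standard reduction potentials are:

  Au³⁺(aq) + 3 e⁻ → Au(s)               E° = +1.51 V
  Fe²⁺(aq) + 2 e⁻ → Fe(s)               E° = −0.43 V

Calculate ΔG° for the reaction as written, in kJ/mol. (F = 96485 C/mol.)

+1123 kJ/mol

In the reaction as written Fe²⁺(aq) is reduced, so the Fe²⁺/Fe couple is the cathode and Au³⁺/Au is the anode.
E°cell = −0.43 − (+1.51) = −1.94 V; balancing electrons gives n = 6.
ΔG° = −nFE°cell = −(6)(96485)(−1.94) J/mol = +1123 kJ/mol.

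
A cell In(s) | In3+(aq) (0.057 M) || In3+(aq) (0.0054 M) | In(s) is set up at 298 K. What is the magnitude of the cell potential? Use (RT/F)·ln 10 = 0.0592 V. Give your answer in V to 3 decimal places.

For a concentration cell E°cell = 0, since both electrodes use the same couple.
The compartment with the higher In3+(aq) concentration (0.057 M) acts as the cathode; ions are reduced there and produced at the dilute (0.0054 M) anode.
With n = 3, Ecell = −(0.0592/3)·log([dilute]/[conc]) = −(0.0592/3)·log(0.0054/0.057) = +0.020 V.

0.020 V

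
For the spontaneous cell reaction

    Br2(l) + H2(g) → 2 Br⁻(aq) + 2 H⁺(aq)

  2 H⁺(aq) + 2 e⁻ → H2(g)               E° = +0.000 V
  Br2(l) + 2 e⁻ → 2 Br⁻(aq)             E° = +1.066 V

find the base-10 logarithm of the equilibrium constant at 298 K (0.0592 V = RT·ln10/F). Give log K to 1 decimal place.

The Br₂/Br⁻ couple is reduced (cathode); E°cell = +1.066 − (+0.000) = +1.066 V with n = 2.
At equilibrium E = 0, so log K = nE°cell / 0.0592 = (2)(+1.066) / 0.0592 = 36.0.

log K = 36.0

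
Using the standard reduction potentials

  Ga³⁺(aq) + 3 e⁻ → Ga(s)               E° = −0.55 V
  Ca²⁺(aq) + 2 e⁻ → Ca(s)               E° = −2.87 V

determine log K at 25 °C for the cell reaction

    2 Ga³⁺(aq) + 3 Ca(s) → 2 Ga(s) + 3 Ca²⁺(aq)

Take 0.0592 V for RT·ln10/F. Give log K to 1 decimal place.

log K = 235.1

The Ga³⁺/Ga couple is reduced (cathode); E°cell = −0.55 − (−2.87) = +2.32 V with n = 6.
At equilibrium E = 0, so log K = nE°cell / 0.0592 = (6)(+2.32) / 0.0592 = 235.1.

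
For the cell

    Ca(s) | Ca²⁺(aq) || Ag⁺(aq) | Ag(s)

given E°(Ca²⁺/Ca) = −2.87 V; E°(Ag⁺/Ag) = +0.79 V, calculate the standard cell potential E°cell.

+3.66 V

By convention the left-hand electrode in cell notation is the anode (oxidation) and the right-hand electrode is the cathode (reduction).
E°cell = E°(right) − E°(left) = +0.79 − (−2.87) = +3.66 V.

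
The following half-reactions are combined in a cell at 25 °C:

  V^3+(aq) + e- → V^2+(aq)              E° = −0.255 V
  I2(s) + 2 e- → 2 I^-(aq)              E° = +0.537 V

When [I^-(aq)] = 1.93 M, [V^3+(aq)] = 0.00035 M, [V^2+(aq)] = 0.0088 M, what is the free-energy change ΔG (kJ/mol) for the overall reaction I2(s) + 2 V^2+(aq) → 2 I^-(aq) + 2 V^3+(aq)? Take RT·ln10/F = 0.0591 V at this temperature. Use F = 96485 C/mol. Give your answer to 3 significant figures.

−166 kJ/mol

E°cell = +0.537 − (−0.255) = +0.792 V; the balanced reaction transfers n = 2 electrons.
The reaction quotient is ([I^-(aq)]^2·[V^3+(aq)]^2) / [V^2+(aq)]^2 = 0.00589; by Nernst, E = +0.792 − (0.0591/2)(−2.230) = +0.8579 V.
ΔG = −nFE = −(2)(96485)(+0.8579) J/mol = −166 kJ/mol.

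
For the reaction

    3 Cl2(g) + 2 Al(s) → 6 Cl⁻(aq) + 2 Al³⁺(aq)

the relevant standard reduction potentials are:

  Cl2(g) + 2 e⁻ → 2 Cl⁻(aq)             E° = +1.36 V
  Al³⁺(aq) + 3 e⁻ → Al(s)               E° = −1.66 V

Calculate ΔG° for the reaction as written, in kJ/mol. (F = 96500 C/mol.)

In the reaction as written Cl2(g) is reduced, so the Cl₂/Cl⁻ couple is the cathode and Al³⁺/Al is the anode.
E°cell = +1.36 − (−1.66) = +3.02 V; balancing electrons gives n = 6.
ΔG° = −nFE°cell = −(6)(96500)(+3.02) J/mol = −1749 kJ/mol.

−1749 kJ/mol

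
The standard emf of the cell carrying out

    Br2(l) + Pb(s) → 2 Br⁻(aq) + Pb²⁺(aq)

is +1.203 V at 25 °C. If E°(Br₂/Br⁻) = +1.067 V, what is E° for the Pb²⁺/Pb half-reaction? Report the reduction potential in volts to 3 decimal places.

−0.136 V

In the reaction as written the Br₂/Br⁻ couple is reduced (cathode) and Pb²⁺/Pb is oxidized (anode), so E°cell = E°(Br₂/Br⁻) − E°(Pb²⁺/Pb).
E°(Pb²⁺/Pb) = E°(cathode) − E°cell = +1.067 − (+1.203) = −0.136 V.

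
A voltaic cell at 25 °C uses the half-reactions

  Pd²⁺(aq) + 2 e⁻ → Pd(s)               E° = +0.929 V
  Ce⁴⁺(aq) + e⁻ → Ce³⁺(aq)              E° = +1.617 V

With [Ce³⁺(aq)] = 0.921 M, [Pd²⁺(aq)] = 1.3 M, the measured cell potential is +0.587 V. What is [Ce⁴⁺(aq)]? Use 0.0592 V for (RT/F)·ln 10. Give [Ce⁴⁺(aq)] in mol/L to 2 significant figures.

The Ce⁴⁺/Ce³⁺ couple has the larger reduction potential, so it is the cathode: E°cell = +1.617 − (+0.929) = +0.688 V and n = 2.
Rearranging E = E° − (0.0592/n)·log Q gives log Q = 2(+0.688 − (+0.587))/0.0592 = 3.412.
Balancing electrons gives 2 Ce⁴⁺(aq) + Pd(s) → 2 Ce³⁺(aq) + Pd²⁺(aq); thus Q = ([Ce³⁺(aq)]^2·[Pd²⁺(aq)]) / [Ce⁴⁺(aq)]^2.
Solving for the unknown gives log [Ce⁴⁺(aq)] = −1.685, so [Ce⁴⁺(aq)] ≈ 0.021 M.

0.021 M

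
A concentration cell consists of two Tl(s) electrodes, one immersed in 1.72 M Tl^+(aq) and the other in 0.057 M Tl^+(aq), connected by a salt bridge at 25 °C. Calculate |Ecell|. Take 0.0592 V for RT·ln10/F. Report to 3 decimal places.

For a concentration cell E°cell = 0, since both electrodes use the same couple.
The compartment with the higher Tl^+(aq) concentration (1.72 M) acts as the cathode; ions are reduced there and produced at the dilute (0.057 M) anode.
With n = 1, Ecell = −(0.0592/1)·log([dilute]/[conc]) = −(0.0592/1)·log(0.057/1.72) = +0.088 V.

0.088 V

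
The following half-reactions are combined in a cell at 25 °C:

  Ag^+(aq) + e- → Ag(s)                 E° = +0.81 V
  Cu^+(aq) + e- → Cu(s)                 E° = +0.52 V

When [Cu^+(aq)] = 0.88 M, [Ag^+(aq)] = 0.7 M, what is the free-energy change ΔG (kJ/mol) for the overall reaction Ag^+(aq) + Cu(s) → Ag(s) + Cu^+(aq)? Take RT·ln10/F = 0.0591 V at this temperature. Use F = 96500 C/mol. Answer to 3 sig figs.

−27.4 kJ/mol

E°cell = +0.81 − (+0.52) = +0.29 V; the balanced reaction transfers n = 1 electron.
Here Q = [Cu^+(aq)] / [Ag^+(aq)] = 1.26 (log Q = 0.099), giving E = +0.29 − (0.0591/1)·(0.099) = +0.2841 V.
ΔG = −nFE = −(1)(96500)(+0.2841) J/mol = −27.4 kJ/mol.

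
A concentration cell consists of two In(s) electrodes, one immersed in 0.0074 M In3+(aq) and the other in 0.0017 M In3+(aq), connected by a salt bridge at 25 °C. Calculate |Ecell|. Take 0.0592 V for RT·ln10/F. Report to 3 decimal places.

0.013 V

For a concentration cell E°cell = 0, since both electrodes use the same couple.
The compartment with the higher In3+(aq) concentration (0.0074 M) acts as the cathode; ions are reduced there and produced at the dilute (0.0017 M) anode.
With n = 3, Ecell = −(0.0592/3)·log([dilute]/[conc]) = −(0.0592/3)·log(0.0017/0.0074) = +0.013 V.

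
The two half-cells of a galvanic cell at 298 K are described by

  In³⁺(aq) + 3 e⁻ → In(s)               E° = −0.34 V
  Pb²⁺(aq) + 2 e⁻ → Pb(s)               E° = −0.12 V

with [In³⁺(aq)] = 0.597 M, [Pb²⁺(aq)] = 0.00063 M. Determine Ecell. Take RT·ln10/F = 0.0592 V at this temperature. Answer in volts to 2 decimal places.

The Pb²⁺/Pb couple has the more positive E°, so it is the cathode; In³⁺/In is the anode.
The standard potential is −0.12 − (−0.34) = +0.22 V and the balanced reaction transfers n = 6 electrons.
The balanced reaction is 3 Pb²⁺(aq) + 2 In(s) → 3 Pb(s) + 2 In³⁺(aq), so Q = [In³⁺(aq)]^2 / [Pb²⁺(aq)]^3 = 1.43×10^9 and log Q = 9.154.
Applying E = E° − (RT ln10/nF)·log Q gives +0.22 − (0.0592/6)(9.154) = +0.13 V.

+0.13 V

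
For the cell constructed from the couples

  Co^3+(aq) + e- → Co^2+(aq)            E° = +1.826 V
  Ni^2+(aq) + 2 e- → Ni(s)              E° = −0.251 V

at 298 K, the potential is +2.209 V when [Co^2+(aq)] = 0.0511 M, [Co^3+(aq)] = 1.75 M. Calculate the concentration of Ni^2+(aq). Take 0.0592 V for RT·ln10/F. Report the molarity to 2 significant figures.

0.041 M

With Co³⁺/Co²⁺ at the cathode and Ni²⁺/Ni at the anode, E°cell = +1.826 − (−0.251) = +2.077 V (n = 2).
Since E = E° − (0.0592/n)·log Q, log Q = n(E° − E)/0.0592 = −4.459.
Balancing electrons gives 2 Co^3+(aq) + Ni(s) → 2 Co^2+(aq) + Ni^2+(aq); thus Q = ([Co^2+(aq)]^2·[Ni^2+(aq)]) / [Co^3+(aq)]^2.
Substituting the known concentrations and solving, log [Ni^2+(aq)] = −1.390 and [Ni^2+(aq)] = 0.041 M.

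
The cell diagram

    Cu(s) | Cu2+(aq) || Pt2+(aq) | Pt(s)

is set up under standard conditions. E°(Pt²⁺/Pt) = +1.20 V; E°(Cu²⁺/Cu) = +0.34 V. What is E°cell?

+0.86 V

By convention the left-hand electrode in cell notation is the anode (oxidation) and the right-hand electrode is the cathode (reduction).
E°cell = E°(right) − E°(left) = +1.20 − (+0.34) = +0.86 V.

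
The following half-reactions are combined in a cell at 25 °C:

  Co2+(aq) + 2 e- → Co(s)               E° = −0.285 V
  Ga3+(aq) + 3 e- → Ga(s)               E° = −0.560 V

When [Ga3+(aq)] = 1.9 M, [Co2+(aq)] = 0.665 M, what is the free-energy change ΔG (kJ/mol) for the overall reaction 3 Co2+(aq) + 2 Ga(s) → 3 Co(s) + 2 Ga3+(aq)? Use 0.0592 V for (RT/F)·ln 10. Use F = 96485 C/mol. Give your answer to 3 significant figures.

The standard cell potential is −0.285 − (−0.560) = +0.275 V, with n = 6 electrons in the balanced equation.
Q = [Ga3+(aq)]^2 / [Co2+(aq)]^3 = 12.3, so log Q = 1.089 and E = +0.275 − (0.0592/6)(1.089) = +0.2643 V.
Then ΔG = −nFE = −6 × 96485 × +0.2643 J/mol = −153 kJ/mol.

−153 kJ/mol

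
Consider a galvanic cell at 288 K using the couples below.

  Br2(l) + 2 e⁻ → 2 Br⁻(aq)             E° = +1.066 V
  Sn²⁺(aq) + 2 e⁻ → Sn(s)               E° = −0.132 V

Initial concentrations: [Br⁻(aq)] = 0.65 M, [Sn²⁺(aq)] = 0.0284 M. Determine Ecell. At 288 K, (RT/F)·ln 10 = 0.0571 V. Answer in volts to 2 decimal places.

Br₂/Br⁻ is reduced (cathode, E° = +1.066 V) and Sn²⁺/Sn is oxidized (anode).
E°cell = +1.066 − (−0.132) = +1.198 V, with n = 2 electrons transferred.
The balanced reaction is Br2(l) + Sn(s) → 2 Br⁻(aq) + Sn²⁺(aq), so Q = [Br⁻(aq)]^2·[Sn²⁺(aq)] = 0.012 and log Q = −1.921.
Applying E = E° − (RT ln10/nF)·log Q gives +1.198 − (0.0571/2)(−1.921) = +1.25 V.

+1.25 V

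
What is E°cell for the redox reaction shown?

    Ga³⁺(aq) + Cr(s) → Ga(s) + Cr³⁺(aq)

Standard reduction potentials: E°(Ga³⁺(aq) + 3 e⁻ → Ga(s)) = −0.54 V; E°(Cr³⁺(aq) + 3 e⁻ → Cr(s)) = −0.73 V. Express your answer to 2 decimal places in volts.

+0.19 V

Ga³⁺(aq) gains electrons, so the Ga³⁺/Ga couple is the cathode; the Cr³⁺/Cr couple is the anode.
E°cell = E°(cathode) − E°(anode) = −0.54 − (−0.73) = +0.19 V.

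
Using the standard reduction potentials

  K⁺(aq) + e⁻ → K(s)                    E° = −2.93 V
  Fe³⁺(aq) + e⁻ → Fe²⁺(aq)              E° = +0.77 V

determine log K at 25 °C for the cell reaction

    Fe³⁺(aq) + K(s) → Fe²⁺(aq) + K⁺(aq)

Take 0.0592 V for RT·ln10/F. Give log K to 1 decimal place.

log K = 62.5

The Fe³⁺/Fe²⁺ couple is reduced (cathode); E°cell = +0.77 − (−2.93) = +3.70 V with n = 1.
At equilibrium E = 0, so log K = nE°cell / 0.0592 = (1)(+3.70) / 0.0592 = 62.5.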